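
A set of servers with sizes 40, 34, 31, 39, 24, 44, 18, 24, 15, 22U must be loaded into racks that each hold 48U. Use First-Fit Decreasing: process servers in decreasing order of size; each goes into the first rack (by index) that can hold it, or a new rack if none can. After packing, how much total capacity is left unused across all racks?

Sorted descending: 44, 40, 39, 34, 31, 24, 24, 22, 18, 15.
Put 44U in rack 1; 4U remain.
Put 40U in rack 2; 8U remain.
Put 39U in rack 3; 9U remain.
Put 34U in rack 4; 14U remain.
Put 31U in rack 5; 17U remain.
Put 24U in rack 6; 24U remain.
Put 24U in rack 6; 0U remain.
Put 22U in rack 7; 26U remain.
Put 18U in rack 7; 8U remain.
Put 15U in rack 5; 2U remain.
7 racks × 48U = 336U; used 291U; unused 45U.

45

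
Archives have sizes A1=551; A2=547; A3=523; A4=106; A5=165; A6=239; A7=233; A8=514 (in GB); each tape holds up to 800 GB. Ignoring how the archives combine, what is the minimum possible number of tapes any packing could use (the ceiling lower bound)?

4

Total size = 551 + 547 + 523 + 106 + 165 + 239 + 233 + 514 = 2878 GB.
⌈2878 / 800⌉ = 4.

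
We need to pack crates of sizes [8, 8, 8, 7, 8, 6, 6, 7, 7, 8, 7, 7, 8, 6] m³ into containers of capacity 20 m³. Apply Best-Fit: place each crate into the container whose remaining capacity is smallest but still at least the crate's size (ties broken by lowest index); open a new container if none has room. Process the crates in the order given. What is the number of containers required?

6

8 m³ → container 1 (remaining 12 m³)
8 m³ → container 1 (remaining 4 m³)
8 m³ → container 2 (remaining 12 m³)
7 m³ → container 2 (remaining 5 m³)
8 m³ → container 3 (remaining 12 m³)
6 m³ → container 3 (remaining 6 m³)
6 m³ → container 3 (remaining 0 m³)
7 m³ → container 4 (remaining 13 m³)
7 m³ → container 4 (remaining 6 m³)
8 m³ → container 5 (remaining 12 m³)
7 m³ → container 5 (remaining 5 m³)
7 m³ → container 6 (remaining 13 m³)
8 m³ → container 6 (remaining 5 m³)
6 m³ → container 4 (remaining 0 m³)
Final containers: [8,8] [8,7] [8,6,6] [7,7,6] [8,7] [7,8].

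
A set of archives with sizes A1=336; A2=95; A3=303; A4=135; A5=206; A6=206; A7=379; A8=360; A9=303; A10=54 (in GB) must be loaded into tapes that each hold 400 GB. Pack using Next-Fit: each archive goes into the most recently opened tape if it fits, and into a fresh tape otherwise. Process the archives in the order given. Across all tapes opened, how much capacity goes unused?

A1 (336 GB) → tape 1 (remaining 64 GB)
A2 (95 GB) → tape 2 (remaining 305 GB)
A3 (303 GB) → tape 2 (remaining 2 GB)
A4 (135 GB) → tape 3 (remaining 265 GB)
A5 (206 GB) → tape 3 (remaining 59 GB)
A6 (206 GB) → tape 4 (remaining 194 GB)
A7 (379 GB) → tape 5 (remaining 21 GB)
A8 (360 GB) → tape 6 (remaining 40 GB)
A9 (303 GB) → tape 7 (remaining 97 GB)
A10 (54 GB) → tape 7 (remaining 43 GB)
7 tapes × 400 GB = 2800 GB; used 2377 GB; unused 423 GB.

423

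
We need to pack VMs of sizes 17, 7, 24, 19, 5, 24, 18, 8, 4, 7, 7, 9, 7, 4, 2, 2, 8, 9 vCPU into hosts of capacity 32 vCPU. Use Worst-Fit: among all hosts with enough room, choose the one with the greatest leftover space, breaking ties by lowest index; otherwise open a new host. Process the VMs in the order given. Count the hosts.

17 vCPU → host 1 (remaining 15 vCPU)
7 vCPU → host 1 (remaining 8 vCPU)
24 vCPU → host 2 (remaining 8 vCPU)
19 vCPU → host 3 (remaining 13 vCPU)
5 vCPU → host 3 (remaining 8 vCPU)
24 vCPU → host 4 (remaining 8 vCPU)
18 vCPU → host 5 (remaining 14 vCPU)
8 vCPU → host 5 (remaining 6 vCPU)
4 vCPU → host 1 (remaining 4 vCPU)
7 vCPU → host 2 (remaining 1 vCPU)
7 vCPU → host 3 (remaining 1 vCPU)
9 vCPU → host 6 (remaining 23 vCPU)
7 vCPU → host 6 (remaining 16 vCPU)
4 vCPU → host 6 (remaining 12 vCPU)
2 vCPU → host 6 (remaining 10 vCPU)
2 vCPU → host 6 (remaining 8 vCPU)
8 vCPU → host 4 (remaining 0 vCPU)
9 vCPU → host 7 (remaining 23 vCPU)

7 hosts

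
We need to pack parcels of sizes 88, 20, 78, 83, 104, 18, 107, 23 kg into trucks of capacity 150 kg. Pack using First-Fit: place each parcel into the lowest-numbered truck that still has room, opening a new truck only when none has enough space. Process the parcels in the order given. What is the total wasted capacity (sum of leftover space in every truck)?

Put 88 kg in truck 1; 62 kg remain.
Put 20 kg in truck 1; 42 kg remain.
Put 78 kg in truck 2; 72 kg remain.
Put 83 kg in truck 3; 67 kg remain.
Put 104 kg in truck 4; 46 kg remain.
Put 18 kg in truck 1; 24 kg remain.
Put 107 kg in truck 5; 43 kg remain.
Put 23 kg in truck 1; 1 kg remain.
5 trucks × 150 kg = 750 kg; used 521 kg; unused 229 kg.

229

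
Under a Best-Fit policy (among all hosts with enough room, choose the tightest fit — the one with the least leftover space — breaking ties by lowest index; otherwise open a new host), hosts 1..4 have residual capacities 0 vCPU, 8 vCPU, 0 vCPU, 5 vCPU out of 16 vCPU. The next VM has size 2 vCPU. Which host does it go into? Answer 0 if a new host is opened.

Hosts with room: host 2 (8 vCPU), host 4 (5 vCPU).
Tightest fit is host 4 with 5 vCPU free.

4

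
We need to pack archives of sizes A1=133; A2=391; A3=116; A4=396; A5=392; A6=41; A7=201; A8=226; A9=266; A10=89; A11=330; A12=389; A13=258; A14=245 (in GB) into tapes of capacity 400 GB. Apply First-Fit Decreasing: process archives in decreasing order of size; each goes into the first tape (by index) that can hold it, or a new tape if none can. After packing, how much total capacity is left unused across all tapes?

527

Sorted descending: 396, 392, 391, 389, 330, 266, 258, 245, 226, 201, 133, 116, 89, 41.
Put 396 GB in tape 1; 4 GB remain.
Put 392 GB in tape 2; 8 GB remain.
Put 391 GB in tape 3; 9 GB remain.
Put 389 GB in tape 4; 11 GB remain.
Put 330 GB in tape 5; 70 GB remain.
Put 266 GB in tape 6; 134 GB remain.
Put 258 GB in tape 7; 142 GB remain.
Put 245 GB in tape 8; 155 GB remain.
Put 226 GB in tape 9; 174 GB remain.
Put 201 GB in tape 10; 199 GB remain.
Put 133 GB in tape 6; 1 GB remain.
Put 116 GB in tape 7; 26 GB remain.
Put 89 GB in tape 8; 66 GB remain.
Put 41 GB in tape 5; 29 GB remain.
10 tapes × 400 GB = 4000 GB; used 3473 GB; unused 527 GB.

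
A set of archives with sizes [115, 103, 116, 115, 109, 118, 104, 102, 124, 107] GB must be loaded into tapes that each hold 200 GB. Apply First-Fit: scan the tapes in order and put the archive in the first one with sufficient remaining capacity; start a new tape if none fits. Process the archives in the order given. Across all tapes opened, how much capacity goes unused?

887

115 GB → tape 1 (remaining 85 GB)
103 GB → tape 2 (remaining 97 GB)
116 GB → tape 3 (remaining 84 GB)
115 GB → tape 4 (remaining 85 GB)
109 GB → tape 5 (remaining 91 GB)
118 GB → tape 6 (remaining 82 GB)
104 GB → tape 7 (remaining 96 GB)
102 GB → tape 8 (remaining 98 GB)
124 GB → tape 9 (remaining 76 GB)
107 GB → tape 10 (remaining 93 GB)
10 tapes × 200 GB = 2000 GB; used 1113 GB; unused 887 GB.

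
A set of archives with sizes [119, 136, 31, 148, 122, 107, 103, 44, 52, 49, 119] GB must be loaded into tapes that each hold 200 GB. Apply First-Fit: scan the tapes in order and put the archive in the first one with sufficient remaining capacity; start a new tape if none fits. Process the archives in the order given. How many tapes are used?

7

Put 119 GB in tape 1; 81 GB remain.
Put 136 GB in tape 2; 64 GB remain.
Put 31 GB in tape 1; 50 GB remain.
Put 148 GB in tape 3; 52 GB remain.
Put 122 GB in tape 4; 78 GB remain.
Put 107 GB in tape 5; 93 GB remain.
Put 103 GB in tape 6; 97 GB remain.
Put 44 GB in tape 1; 6 GB remain.
Put 52 GB in tape 2; 12 GB remain.
Put 49 GB in tape 3; 3 GB remain.
Put 119 GB in tape 7; 81 GB remain.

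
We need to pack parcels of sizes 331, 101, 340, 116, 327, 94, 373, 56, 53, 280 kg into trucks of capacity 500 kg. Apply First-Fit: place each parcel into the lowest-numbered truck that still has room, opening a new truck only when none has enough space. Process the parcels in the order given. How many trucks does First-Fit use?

Put 331 kg in truck 1; 169 kg remain.
Put 101 kg in truck 1; 68 kg remain.
Put 340 kg in truck 2; 160 kg remain.
Put 116 kg in truck 2; 44 kg remain.
Put 327 kg in truck 3; 173 kg remain.
Put 94 kg in truck 3; 79 kg remain.
Put 373 kg in truck 4; 127 kg remain.
Put 56 kg in truck 1; 12 kg remain.
Put 53 kg in truck 3; 26 kg remain.
Put 280 kg in truck 5; 220 kg remain.

5 trucks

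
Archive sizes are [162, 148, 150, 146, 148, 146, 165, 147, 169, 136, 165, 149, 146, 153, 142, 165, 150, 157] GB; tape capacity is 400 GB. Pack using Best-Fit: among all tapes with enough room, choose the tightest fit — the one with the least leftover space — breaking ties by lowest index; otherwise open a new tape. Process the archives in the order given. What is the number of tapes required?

9

162 GB → tape 1 (remaining 238 GB)
148 GB → tape 1 (remaining 90 GB)
150 GB → tape 2 (remaining 250 GB)
146 GB → tape 2 (remaining 104 GB)
148 GB → tape 3 (remaining 252 GB)
146 GB → tape 3 (remaining 106 GB)
165 GB → tape 4 (remaining 235 GB)
147 GB → tape 4 (remaining 88 GB)
169 GB → tape 5 (remaining 231 GB)
136 GB → tape 5 (remaining 95 GB)
165 GB → tape 6 (remaining 235 GB)
149 GB → tape 6 (remaining 86 GB)
146 GB → tape 7 (remaining 254 GB)
153 GB → tape 7 (remaining 101 GB)
142 GB → tape 8 (remaining 258 GB)
165 GB → tape 8 (remaining 93 GB)
150 GB → tape 9 (remaining 250 GB)
157 GB → tape 9 (remaining 93 GB)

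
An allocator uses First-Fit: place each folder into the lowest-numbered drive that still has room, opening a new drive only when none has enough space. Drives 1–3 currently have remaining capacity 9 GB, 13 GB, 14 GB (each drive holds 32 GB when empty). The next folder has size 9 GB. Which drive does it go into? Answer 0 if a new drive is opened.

Drives with room: drive 1 (9 GB), drive 2 (13 GB), drive 3 (14 GB).
The first with room is drive 1.

1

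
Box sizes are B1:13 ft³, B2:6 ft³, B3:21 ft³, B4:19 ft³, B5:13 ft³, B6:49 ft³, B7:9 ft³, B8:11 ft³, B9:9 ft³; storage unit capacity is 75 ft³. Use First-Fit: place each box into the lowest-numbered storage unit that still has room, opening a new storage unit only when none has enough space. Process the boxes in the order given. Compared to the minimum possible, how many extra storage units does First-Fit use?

1

First-Fit: [13,6,21,19,13] [49,9,11] [9] → 3 storage units.
Total size 150 ft³; any packing needs at least ⌈150/75⌉ = 2 storage units.
An optimal packing achieves that bound: [49,13,13] [21,19,11,9,9,6] → 2 storage units.
Excess: 3 − 2 = 1.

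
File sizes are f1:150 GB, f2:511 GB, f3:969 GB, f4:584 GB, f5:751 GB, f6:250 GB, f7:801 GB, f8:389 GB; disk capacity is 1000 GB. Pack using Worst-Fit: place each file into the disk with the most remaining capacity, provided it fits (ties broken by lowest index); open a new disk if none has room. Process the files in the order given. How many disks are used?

Put f1 (150 GB) in disk 1; 850 GB remain.
Put f2 (511 GB) in disk 1; 339 GB remain.
Put f3 (969 GB) in disk 2; 31 GB remain.
Put f4 (584 GB) in disk 3; 416 GB remain.
Put f5 (751 GB) in disk 4; 249 GB remain.
Put f6 (250 GB) in disk 3; 166 GB remain.
Put f7 (801 GB) in disk 5; 199 GB remain.
Put f8 (389 GB) in disk 6; 611 GB remain.

6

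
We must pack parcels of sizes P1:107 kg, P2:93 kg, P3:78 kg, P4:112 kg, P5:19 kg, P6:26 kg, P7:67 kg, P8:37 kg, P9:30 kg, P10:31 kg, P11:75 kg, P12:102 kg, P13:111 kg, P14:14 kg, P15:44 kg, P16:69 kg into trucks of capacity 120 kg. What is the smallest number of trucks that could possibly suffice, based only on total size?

9

Total size = 107 + 93 + 78 + 112 + 19 + 26 + 67 + 37 + 30 + 31 + 75 + 102 + 111 + 14 + 44 + 69 = 1015 kg.
⌈1015 / 120⌉ = 9.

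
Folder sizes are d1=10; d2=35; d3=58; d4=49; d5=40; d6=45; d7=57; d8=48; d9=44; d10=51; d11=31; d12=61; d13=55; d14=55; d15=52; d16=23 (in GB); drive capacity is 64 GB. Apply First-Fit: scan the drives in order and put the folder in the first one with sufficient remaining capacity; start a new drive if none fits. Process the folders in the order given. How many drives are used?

14

d1 (10 GB) → drive 1 (remaining 54 GB)
d2 (35 GB) → drive 1 (remaining 19 GB)
d3 (58 GB) → drive 2 (remaining 6 GB)
d4 (49 GB) → drive 3 (remaining 15 GB)
d5 (40 GB) → drive 4 (remaining 24 GB)
d6 (45 GB) → drive 5 (remaining 19 GB)
d7 (57 GB) → drive 6 (remaining 7 GB)
d8 (48 GB) → drive 7 (remaining 16 GB)
d9 (44 GB) → drive 8 (remaining 20 GB)
d10 (51 GB) → drive 9 (remaining 13 GB)
d11 (31 GB) → drive 10 (remaining 33 GB)
d12 (61 GB) → drive 11 (remaining 3 GB)
d13 (55 GB) → drive 12 (remaining 9 GB)
d14 (55 GB) → drive 13 (remaining 9 GB)
d15 (52 GB) → drive 14 (remaining 12 GB)
d16 (23 GB) → drive 4 (remaining 1 GB)
Final drives: [10,35] [58] [49] [40,23] [45] [57] [48] [44] [51] [31] [61] [55] [55] [52].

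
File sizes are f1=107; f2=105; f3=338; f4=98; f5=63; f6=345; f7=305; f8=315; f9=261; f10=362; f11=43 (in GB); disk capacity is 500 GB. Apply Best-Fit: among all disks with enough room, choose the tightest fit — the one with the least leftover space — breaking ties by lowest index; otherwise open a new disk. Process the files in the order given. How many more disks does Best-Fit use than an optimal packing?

0

Best-Fit: [107,105,261] [338,98,63] [345] [305] [315] [362,43] → 6 disks.
6 files exceed 250 GB (half the capacity), and no two of those can share a disk, so at least 6 disks are needed.
So 6 is already optimal.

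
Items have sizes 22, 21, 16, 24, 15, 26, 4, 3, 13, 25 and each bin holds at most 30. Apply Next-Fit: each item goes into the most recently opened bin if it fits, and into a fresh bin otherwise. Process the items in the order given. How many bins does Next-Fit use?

Put 22 in bin 1; 8 remain.
Put 21 in bin 2; 9 remain.
Put 16 in bin 3; 14 remain.
Put 24 in bin 4; 6 remain.
Put 15 in bin 5; 15 remain.
Put 26 in bin 6; 4 remain.
Put 4 in bin 6; 0 remain.
Put 3 in bin 7; 27 remain.
Put 13 in bin 7; 14 remain.
Put 25 in bin 8; 5 remain.

8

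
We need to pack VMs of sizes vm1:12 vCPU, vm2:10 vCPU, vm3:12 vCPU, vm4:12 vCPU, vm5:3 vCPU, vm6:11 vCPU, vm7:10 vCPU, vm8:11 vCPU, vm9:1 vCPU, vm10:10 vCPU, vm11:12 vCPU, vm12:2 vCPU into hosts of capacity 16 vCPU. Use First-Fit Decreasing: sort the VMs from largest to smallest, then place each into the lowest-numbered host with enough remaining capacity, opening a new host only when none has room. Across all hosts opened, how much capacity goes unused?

38

Sorted descending: 12, 12, 12, 12, 11, 11, 10, 10, 10, 3, 2, 1.
Put 12 vCPU in host 1; 4 vCPU remain.
Put 12 vCPU in host 2; 4 vCPU remain.
Put 12 vCPU in host 3; 4 vCPU remain.
Put 12 vCPU in host 4; 4 vCPU remain.
Put 11 vCPU in host 5; 5 vCPU remain.
Put 11 vCPU in host 6; 5 vCPU remain.
Put 10 vCPU in host 7; 6 vCPU remain.
Put 10 vCPU in host 8; 6 vCPU remain.
Put 10 vCPU in host 9; 6 vCPU remain.
Put 3 vCPU in host 1; 1 vCPU remain.
Put 2 vCPU in host 2; 2 vCPU remain.
Put 1 vCPU in host 1; 0 vCPU remain.
9 hosts × 16 vCPU = 144 vCPU; used 106 vCPU; unused 38 vCPU.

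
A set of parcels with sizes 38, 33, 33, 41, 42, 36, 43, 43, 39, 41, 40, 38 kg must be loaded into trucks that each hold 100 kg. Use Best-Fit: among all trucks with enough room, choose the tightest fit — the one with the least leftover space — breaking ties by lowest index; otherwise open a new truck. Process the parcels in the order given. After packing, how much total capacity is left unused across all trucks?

133

Put 38 kg in truck 1; 62 kg remain.
Put 33 kg in truck 1; 29 kg remain.
Put 33 kg in truck 2; 67 kg remain.
Put 41 kg in truck 2; 26 kg remain.
Put 42 kg in truck 3; 58 kg remain.
Put 36 kg in truck 3; 22 kg remain.
Put 43 kg in truck 4; 57 kg remain.
Put 43 kg in truck 4; 14 kg remain.
Put 39 kg in truck 5; 61 kg remain.
Put 41 kg in truck 5; 20 kg remain.
Put 40 kg in truck 6; 60 kg remain.
Put 38 kg in truck 6; 22 kg remain.
6 trucks × 100 kg = 600 kg; used 467 kg; unused 133 kg.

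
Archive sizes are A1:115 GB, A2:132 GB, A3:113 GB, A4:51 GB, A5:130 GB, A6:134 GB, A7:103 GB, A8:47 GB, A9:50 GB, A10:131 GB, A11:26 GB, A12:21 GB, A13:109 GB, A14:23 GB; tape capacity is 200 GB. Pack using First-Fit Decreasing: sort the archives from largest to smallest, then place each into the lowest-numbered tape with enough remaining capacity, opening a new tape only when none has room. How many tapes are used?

Sorted descending: 134, 132, 131, 130, 115, 113, 109, 103, 51, 50, 47, 26, 23, 21.
134 GB → tape 1 (remaining 66 GB)
132 GB → tape 2 (remaining 68 GB)
131 GB → tape 3 (remaining 69 GB)
130 GB → tape 4 (remaining 70 GB)
115 GB → tape 5 (remaining 85 GB)
113 GB → tape 6 (remaining 87 GB)
109 GB → tape 7 (remaining 91 GB)
103 GB → tape 8 (remaining 97 GB)
51 GB → tape 1 (remaining 15 GB)
50 GB → tape 2 (remaining 18 GB)
47 GB → tape 3 (remaining 22 GB)
26 GB → tape 4 (remaining 44 GB)
23 GB → tape 4 (remaining 21 GB)
21 GB → tape 3 (remaining 1 GB)
Final tapes: [134,51] [132,50] [131,47,21] [130,26,23] [115] [113] [109] [103].

8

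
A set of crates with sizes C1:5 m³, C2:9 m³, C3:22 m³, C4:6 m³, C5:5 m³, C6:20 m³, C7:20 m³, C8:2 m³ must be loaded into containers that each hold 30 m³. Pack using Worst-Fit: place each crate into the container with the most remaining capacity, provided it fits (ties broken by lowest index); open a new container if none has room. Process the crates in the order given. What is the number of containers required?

4

container 1: place C1 (5 m³), 25 m³ left
container 1: place C2 (9 m³), 16 m³ left
container 2: place C3 (22 m³), 8 m³ left
container 1: place C4 (6 m³), 10 m³ left
container 1: place C5 (5 m³), 5 m³ left
container 3: place C6 (20 m³), 10 m³ left
container 4: place C7 (20 m³), 10 m³ left
container 3: place C8 (2 m³), 8 m³ left
Final containers: [5,9,6,5] [22] [20,2] [20].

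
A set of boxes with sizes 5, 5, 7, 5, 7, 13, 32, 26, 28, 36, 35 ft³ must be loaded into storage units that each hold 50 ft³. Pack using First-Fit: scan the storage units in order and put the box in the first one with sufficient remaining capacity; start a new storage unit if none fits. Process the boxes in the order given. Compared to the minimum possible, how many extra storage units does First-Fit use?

First-Fit: [5,5,7,5,7,13] [32] [26] [28] [36] [35] → 6 storage units.
5 boxes exceed 25 ft³ (half the capacity), and no two of those can share a storage unit, so at least 5 storage units are needed.
An optimal packing achieves that bound: [36,13] [35,7,7] [32,5,5,5] [28] [26] → 5 storage units.
Excess: 6 − 5 = 1.

1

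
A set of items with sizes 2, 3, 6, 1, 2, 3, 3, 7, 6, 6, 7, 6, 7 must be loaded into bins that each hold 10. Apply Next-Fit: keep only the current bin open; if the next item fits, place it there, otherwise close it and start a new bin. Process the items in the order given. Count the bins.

Put 2 in bin 1; 8 remain.
Put 3 in bin 1; 5 remain.
Put 6 in bin 2; 4 remain.
Put 1 in bin 2; 3 remain.
Put 2 in bin 2; 1 remain.
Put 3 in bin 3; 7 remain.
Put 3 in bin 3; 4 remain.
Put 7 in bin 4; 3 remain.
Put 6 in bin 5; 4 remain.
Put 6 in bin 6; 4 remain.
Put 7 in bin 7; 3 remain.
Put 6 in bin 8; 4 remain.
Put 7 in bin 9; 3 remain.

9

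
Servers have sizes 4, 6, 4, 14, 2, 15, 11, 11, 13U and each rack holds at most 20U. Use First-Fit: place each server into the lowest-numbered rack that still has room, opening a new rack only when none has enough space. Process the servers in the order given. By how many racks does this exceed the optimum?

First-Fit: [4,6,4,2] [14] [15] [11] [11] [13] → 6 racks.
5 servers exceed 10U (half the capacity), and no two of those can share a rack, so at least 5 racks are needed.
An optimal packing achieves that bound: [15,4] [14,6] [13,4,2] [11] [11] → 5 racks.
Excess: 6 − 5 = 1.

1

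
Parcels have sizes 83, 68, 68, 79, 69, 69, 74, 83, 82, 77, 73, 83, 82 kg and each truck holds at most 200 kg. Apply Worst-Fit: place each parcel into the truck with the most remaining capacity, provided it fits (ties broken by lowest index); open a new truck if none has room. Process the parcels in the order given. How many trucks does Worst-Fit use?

7

truck 1: place 83 kg, 117 kg left
truck 1: place 68 kg, 49 kg left
truck 2: place 68 kg, 132 kg left
truck 2: place 79 kg, 53 kg left
truck 3: place 69 kg, 131 kg left
truck 3: place 69 kg, 62 kg left
truck 4: place 74 kg, 126 kg left
truck 4: place 83 kg, 43 kg left
truck 5: place 82 kg, 118 kg left
truck 5: place 77 kg, 41 kg left
truck 6: place 73 kg, 127 kg left
truck 6: place 83 kg, 44 kg left
truck 7: place 82 kg, 118 kg left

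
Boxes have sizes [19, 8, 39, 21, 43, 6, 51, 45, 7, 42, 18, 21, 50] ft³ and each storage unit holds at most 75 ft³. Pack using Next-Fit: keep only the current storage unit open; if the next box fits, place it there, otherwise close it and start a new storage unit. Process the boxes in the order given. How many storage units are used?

storage unit 1: place 19 ft³, 56 ft³ left
storage unit 1: place 8 ft³, 48 ft³ left
storage unit 1: place 39 ft³, 9 ft³ left
storage unit 2: place 21 ft³, 54 ft³ left
storage unit 2: place 43 ft³, 11 ft³ left
storage unit 2: place 6 ft³, 5 ft³ left
storage unit 3: place 51 ft³, 24 ft³ left
storage unit 4: place 45 ft³, 30 ft³ left
storage unit 4: place 7 ft³, 23 ft³ left
storage unit 5: place 42 ft³, 33 ft³ left
storage unit 5: place 18 ft³, 15 ft³ left
storage unit 6: place 21 ft³, 54 ft³ left
storage unit 6: place 50 ft³, 4 ft³ left
Final storage units: [19,8,39] [21,43,6] [51] [45,7] [42,18] [21,50].

6 storage units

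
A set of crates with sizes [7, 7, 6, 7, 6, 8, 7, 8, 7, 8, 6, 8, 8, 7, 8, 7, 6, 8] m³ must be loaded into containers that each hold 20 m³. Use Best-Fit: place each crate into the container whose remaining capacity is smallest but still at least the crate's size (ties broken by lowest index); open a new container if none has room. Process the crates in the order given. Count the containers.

7 m³ → container 1 (remaining 13 m³)
7 m³ → container 1 (remaining 6 m³)
6 m³ → container 1 (remaining 0 m³)
7 m³ → container 2 (remaining 13 m³)
6 m³ → container 2 (remaining 7 m³)
8 m³ → container 3 (remaining 12 m³)
7 m³ → container 2 (remaining 0 m³)
8 m³ → container 3 (remaining 4 m³)
7 m³ → container 4 (remaining 13 m³)
8 m³ → container 4 (remaining 5 m³)
6 m³ → container 5 (remaining 14 m³)
8 m³ → container 5 (remaining 6 m³)
8 m³ → container 6 (remaining 12 m³)
7 m³ → container 6 (remaining 5 m³)
8 m³ → container 7 (remaining 12 m³)
7 m³ → container 7 (remaining 5 m³)
6 m³ → container 5 (remaining 0 m³)
8 m³ → container 8 (remaining 12 m³)
Final containers: [7,7,6] [7,6,7] [8,8] [7,8] [6,8,6] [8,7] [8,7] [8].

8 containers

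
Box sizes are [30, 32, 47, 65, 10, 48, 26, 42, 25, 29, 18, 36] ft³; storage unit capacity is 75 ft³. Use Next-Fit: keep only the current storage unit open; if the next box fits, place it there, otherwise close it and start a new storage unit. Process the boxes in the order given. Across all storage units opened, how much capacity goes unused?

storage unit 1: place 30 ft³, 45 ft³ left
storage unit 1: place 32 ft³, 13 ft³ left
storage unit 2: place 47 ft³, 28 ft³ left
storage unit 3: place 65 ft³, 10 ft³ left
storage unit 3: place 10 ft³, 0 ft³ left
storage unit 4: place 48 ft³, 27 ft³ left
storage unit 4: place 26 ft³, 1 ft³ left
storage unit 5: place 42 ft³, 33 ft³ left
storage unit 5: place 25 ft³, 8 ft³ left
storage unit 6: place 29 ft³, 46 ft³ left
storage unit 6: place 18 ft³, 28 ft³ left
storage unit 7: place 36 ft³, 39 ft³ left
7 storage units × 75 ft³ = 525 ft³; used 408 ft³; unused 117 ft³.

117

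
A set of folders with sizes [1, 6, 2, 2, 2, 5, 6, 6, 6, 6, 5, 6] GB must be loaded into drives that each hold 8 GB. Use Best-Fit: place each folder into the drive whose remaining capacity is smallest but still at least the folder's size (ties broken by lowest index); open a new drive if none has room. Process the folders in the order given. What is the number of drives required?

9 drives

1 GB → drive 1 (remaining 7 GB)
6 GB → drive 1 (remaining 1 GB)
2 GB → drive 2 (remaining 6 GB)
2 GB → drive 2 (remaining 4 GB)
2 GB → drive 2 (remaining 2 GB)
5 GB → drive 3 (remaining 3 GB)
6 GB → drive 4 (remaining 2 GB)
6 GB → drive 5 (remaining 2 GB)
6 GB → drive 6 (remaining 2 GB)
6 GB → drive 7 (remaining 2 GB)
5 GB → drive 8 (remaining 3 GB)
6 GB → drive 9 (remaining 2 GB)
Final drives: [1,6] [2,2,2] [5] [6] [6] [6] [6] [5] [6].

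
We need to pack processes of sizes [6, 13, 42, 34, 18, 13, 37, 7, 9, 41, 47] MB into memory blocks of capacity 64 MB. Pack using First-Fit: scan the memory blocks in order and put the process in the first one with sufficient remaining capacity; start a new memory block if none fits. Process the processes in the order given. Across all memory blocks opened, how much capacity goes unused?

53

Put 6 MB in memory block 1; 58 MB remain.
Put 13 MB in memory block 1; 45 MB remain.
Put 42 MB in memory block 1; 3 MB remain.
Put 34 MB in memory block 2; 30 MB remain.
Put 18 MB in memory block 2; 12 MB remain.
Put 13 MB in memory block 3; 51 MB remain.
Put 37 MB in memory block 3; 14 MB remain.
Put 7 MB in memory block 2; 5 MB remain.
Put 9 MB in memory block 3; 5 MB remain.
Put 41 MB in memory block 4; 23 MB remain.
Put 47 MB in memory block 5; 17 MB remain.
5 memory blocks × 64 MB = 320 MB; used 267 MB; unused 53 MB.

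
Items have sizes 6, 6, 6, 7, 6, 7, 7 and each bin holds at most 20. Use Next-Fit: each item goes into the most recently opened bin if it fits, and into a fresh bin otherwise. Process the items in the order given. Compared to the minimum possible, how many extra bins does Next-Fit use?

Next-Fit: [6,6,6] [7,6,7] [7] → 3 bins.
Total size 45; any packing needs at least ⌈45/20⌉ = 3 bins.
So 3 is already optimal.

0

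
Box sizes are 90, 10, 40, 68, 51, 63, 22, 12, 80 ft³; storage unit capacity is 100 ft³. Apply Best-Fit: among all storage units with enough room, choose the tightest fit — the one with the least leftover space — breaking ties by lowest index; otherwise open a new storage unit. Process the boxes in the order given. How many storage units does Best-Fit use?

5 storage units

90 ft³ → storage unit 1 (remaining 10 ft³)
10 ft³ → storage unit 1 (remaining 0 ft³)
40 ft³ → storage unit 2 (remaining 60 ft³)
68 ft³ → storage unit 3 (remaining 32 ft³)
51 ft³ → storage unit 2 (remaining 9 ft³)
63 ft³ → storage unit 4 (remaining 37 ft³)
22 ft³ → storage unit 3 (remaining 10 ft³)
12 ft³ → storage unit 4 (remaining 25 ft³)
80 ft³ → storage unit 5 (remaining 20 ft³)
Final storage units: [90,10] [40,51] [68,22] [63,12] [80].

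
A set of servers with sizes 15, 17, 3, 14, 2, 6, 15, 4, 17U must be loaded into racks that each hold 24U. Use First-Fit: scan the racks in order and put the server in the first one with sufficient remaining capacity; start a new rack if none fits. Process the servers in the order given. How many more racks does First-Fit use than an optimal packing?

0

First-Fit: [15,3,2,4] [17,6] [14] [15] [17] → 5 racks.
5 servers exceed 12U (half the capacity), and no two of those can share a rack, so at least 5 racks are needed.
So 5 is already optimal.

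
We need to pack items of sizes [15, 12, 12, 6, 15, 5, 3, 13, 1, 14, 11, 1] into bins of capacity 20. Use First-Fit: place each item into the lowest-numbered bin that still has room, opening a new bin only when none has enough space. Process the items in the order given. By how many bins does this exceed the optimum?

0

First-Fit: [15,5] [12,6,1,1] [12,3] [15] [13] [14] [11] → 7 bins.
7 items exceed 10 (half the capacity), and no two of those can share a bin, so at least 7 bins are needed.
So 7 is already optimal.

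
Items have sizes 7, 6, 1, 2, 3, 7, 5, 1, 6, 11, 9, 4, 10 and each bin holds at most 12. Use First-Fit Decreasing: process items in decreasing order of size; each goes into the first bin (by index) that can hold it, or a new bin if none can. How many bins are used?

6

Sorted descending: 11, 10, 9, 7, 7, 6, 6, 5, 4, 3, 2, 1, 1.
bin 1: place 11, 1 left
bin 2: place 10, 2 left
bin 3: place 9, 3 left
bin 4: place 7, 5 left
bin 5: place 7, 5 left
bin 6: place 6, 6 left
bin 6: place 6, 0 left
bin 4: place 5, 0 left
bin 5: place 4, 1 left
bin 3: place 3, 0 left
bin 2: place 2, 0 left
bin 1: place 1, 0 left
bin 5: place 1, 0 left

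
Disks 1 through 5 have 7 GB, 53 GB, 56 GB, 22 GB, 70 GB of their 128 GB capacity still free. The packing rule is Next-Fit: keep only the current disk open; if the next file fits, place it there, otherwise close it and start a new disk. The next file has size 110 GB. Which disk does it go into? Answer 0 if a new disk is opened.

0

Next-Fit only looks at disk 5, which has 70 GB free.
110 GB does not fit, so a new disk is opened.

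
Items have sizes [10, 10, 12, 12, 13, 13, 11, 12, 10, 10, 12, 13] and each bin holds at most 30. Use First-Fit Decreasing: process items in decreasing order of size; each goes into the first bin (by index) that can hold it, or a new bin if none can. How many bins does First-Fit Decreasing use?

Sorted descending: 13, 13, 13, 12, 12, 12, 12, 11, 10, 10, 10, 10.
13 → bin 1 (remaining 17)
13 → bin 1 (remaining 4)
13 → bin 2 (remaining 17)
12 → bin 2 (remaining 5)
12 → bin 3 (remaining 18)
12 → bin 3 (remaining 6)
12 → bin 4 (remaining 18)
11 → bin 4 (remaining 7)
10 → bin 5 (remaining 20)
10 → bin 5 (remaining 10)
10 → bin 5 (remaining 0)
10 → bin 6 (remaining 20)

6 bins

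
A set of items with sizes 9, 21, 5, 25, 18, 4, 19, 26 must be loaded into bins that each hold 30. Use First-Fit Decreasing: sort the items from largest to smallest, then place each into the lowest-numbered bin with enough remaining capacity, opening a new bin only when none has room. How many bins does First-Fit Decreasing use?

5 bins

Sorted descending: 26, 25, 21, 19, 18, 9, 5, 4.
Put 26 in bin 1; 4 remain.
Put 25 in bin 2; 5 remain.
Put 21 in bin 3; 9 remain.
Put 19 in bin 4; 11 remain.
Put 18 in bin 5; 12 remain.
Put 9 in bin 3; 0 remain.
Put 5 in bin 2; 0 remain.
Put 4 in bin 1; 0 remain.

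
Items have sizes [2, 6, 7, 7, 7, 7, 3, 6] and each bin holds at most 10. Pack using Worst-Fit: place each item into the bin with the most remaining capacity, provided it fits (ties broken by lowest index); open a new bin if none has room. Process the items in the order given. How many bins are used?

6 bins

bin 1: place 2, 8 left
bin 1: place 6, 2 left
bin 2: place 7, 3 left
bin 3: place 7, 3 left
bin 4: place 7, 3 left
bin 5: place 7, 3 left
bin 2: place 3, 0 left
bin 6: place 6, 4 left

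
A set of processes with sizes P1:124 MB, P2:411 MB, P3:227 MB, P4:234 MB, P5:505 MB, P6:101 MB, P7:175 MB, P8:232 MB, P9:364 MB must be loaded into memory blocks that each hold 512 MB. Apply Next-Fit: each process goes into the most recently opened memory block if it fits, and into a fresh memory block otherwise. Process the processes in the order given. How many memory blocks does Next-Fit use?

memory block 1: place P1 (124 MB), 388 MB left
memory block 2: place P2 (411 MB), 101 MB left
memory block 3: place P3 (227 MB), 285 MB left
memory block 3: place P4 (234 MB), 51 MB left
memory block 4: place P5 (505 MB), 7 MB left
memory block 5: place P6 (101 MB), 411 MB left
memory block 5: place P7 (175 MB), 236 MB left
memory block 5: place P8 (232 MB), 4 MB left
memory block 6: place P9 (364 MB), 148 MB left
Final memory blocks: [124] [411] [227,234] [505] [101,175,232] [364].

6 memory blocks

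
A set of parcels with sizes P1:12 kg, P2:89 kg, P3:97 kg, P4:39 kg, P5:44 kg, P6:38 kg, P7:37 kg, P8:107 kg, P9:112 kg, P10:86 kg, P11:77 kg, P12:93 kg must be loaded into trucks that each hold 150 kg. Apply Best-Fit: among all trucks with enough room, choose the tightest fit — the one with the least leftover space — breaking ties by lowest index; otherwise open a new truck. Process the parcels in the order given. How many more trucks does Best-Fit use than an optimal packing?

1

Best-Fit: [12,89,39] [97,44] [38,37] [107] [112] [86] [77] [93] → 8 trucks.
7 parcels exceed 75 kg (half the capacity), and no two of those can share a truck, so at least 7 trucks are needed.
An optimal packing achieves that bound: [112,38] [107,39] [97,44] [93,37,12] [89] [86] [77] → 7 trucks.
Excess: 8 − 7 = 1.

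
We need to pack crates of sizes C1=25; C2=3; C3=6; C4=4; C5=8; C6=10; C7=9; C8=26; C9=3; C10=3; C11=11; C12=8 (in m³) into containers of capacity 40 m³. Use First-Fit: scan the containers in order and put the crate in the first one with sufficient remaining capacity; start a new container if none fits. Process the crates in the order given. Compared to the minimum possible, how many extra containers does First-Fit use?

1

First-Fit: [25,3,6,4] [8,10,9,3,3] [26,11] [8] → 4 containers.
Total size 116 m³; any packing needs at least ⌈116/40⌉ = 3 containers.
An optimal packing achieves that bound: [26,11,3] [25,10,4] [9,8,8,6,3,3] → 3 containers.
Excess: 4 − 3 = 1.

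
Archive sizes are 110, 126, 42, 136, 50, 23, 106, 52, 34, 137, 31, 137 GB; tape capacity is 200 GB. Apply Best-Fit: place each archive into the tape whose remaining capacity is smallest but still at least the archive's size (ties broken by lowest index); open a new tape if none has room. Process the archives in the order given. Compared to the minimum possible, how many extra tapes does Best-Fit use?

0

Best-Fit: [110,52,34] [126,42,23] [136,50] [106] [137,31] [137] → 6 tapes.
6 archives exceed 100 GB (half the capacity), and no two of those can share a tape, so at least 6 tapes are needed.
So 6 is already optimal.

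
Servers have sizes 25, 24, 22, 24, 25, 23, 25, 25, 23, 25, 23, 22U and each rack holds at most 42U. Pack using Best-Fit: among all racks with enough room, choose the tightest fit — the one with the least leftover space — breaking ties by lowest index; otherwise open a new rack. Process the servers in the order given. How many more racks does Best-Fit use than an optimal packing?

Best-Fit: [25] [24] [22] [24] [25] [23] [25] [25] [23] [25] [23] [22] → 12 racks.
12 servers exceed 21U (half the capacity), and no two of those can share a rack, so at least 12 racks are needed.
So 12 is already optimal.

0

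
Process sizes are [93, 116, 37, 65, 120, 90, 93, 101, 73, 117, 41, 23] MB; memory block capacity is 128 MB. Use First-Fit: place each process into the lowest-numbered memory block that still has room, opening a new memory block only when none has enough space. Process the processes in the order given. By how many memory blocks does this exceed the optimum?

0

First-Fit: [93,23] [116] [37,65] [120] [90] [93] [101] [73,41] [117] → 9 memory blocks.
9 processes exceed 64 MB (half the capacity), and no two of those can share a memory block, so at least 9 memory blocks are needed.
So 9 is already optimal.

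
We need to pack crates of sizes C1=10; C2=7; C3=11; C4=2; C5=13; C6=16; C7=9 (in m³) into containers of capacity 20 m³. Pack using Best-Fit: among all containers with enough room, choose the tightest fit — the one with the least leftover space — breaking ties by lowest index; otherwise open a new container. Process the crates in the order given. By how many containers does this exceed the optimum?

Best-Fit: [10,7,2] [11,9] [13] [16] → 4 containers.
Total size 68 m³; any packing needs at least ⌈68/20⌉ = 4 containers.
So 4 is already optimal.

0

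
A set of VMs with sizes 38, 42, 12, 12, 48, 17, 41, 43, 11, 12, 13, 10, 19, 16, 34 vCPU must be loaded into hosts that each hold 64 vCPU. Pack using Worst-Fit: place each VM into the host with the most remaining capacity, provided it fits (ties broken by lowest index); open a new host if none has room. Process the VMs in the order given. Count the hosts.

7

38 vCPU → host 1 (remaining 26 vCPU)
42 vCPU → host 2 (remaining 22 vCPU)
12 vCPU → host 1 (remaining 14 vCPU)
12 vCPU → host 2 (remaining 10 vCPU)
48 vCPU → host 3 (remaining 16 vCPU)
17 vCPU → host 4 (remaining 47 vCPU)
41 vCPU → host 4 (remaining 6 vCPU)
43 vCPU → host 5 (remaining 21 vCPU)
11 vCPU → host 5 (remaining 10 vCPU)
12 vCPU → host 3 (remaining 4 vCPU)
13 vCPU → host 1 (remaining 1 vCPU)
10 vCPU → host 2 (remaining 0 vCPU)
19 vCPU → host 6 (remaining 45 vCPU)
16 vCPU → host 6 (remaining 29 vCPU)
34 vCPU → host 7 (remaining 30 vCPU)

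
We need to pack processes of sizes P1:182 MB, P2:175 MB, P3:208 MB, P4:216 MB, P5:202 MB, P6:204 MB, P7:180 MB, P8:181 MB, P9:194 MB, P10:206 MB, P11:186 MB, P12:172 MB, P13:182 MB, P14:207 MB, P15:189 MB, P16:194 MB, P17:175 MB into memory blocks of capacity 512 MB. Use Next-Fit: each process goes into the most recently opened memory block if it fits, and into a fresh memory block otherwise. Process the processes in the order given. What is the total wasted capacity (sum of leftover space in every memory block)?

1355

Put P1 (182 MB) in memory block 1; 330 MB remain.
Put P2 (175 MB) in memory block 1; 155 MB remain.
Put P3 (208 MB) in memory block 2; 304 MB remain.
Put P4 (216 MB) in memory block 2; 88 MB remain.
Put P5 (202 MB) in memory block 3; 310 MB remain.
Put P6 (204 MB) in memory block 3; 106 MB remain.
Put P7 (180 MB) in memory block 4; 332 MB remain.
Put P8 (181 MB) in memory block 4; 151 MB remain.
Put P9 (194 MB) in memory block 5; 318 MB remain.
Put P10 (206 MB) in memory block 5; 112 MB remain.
Put P11 (186 MB) in memory block 6; 326 MB remain.
Put P12 (172 MB) in memory block 6; 154 MB remain.
Put P13 (182 MB) in memory block 7; 330 MB remain.
Put P14 (207 MB) in memory block 7; 123 MB remain.
Put P15 (189 MB) in memory block 8; 323 MB remain.
Put P16 (194 MB) in memory block 8; 129 MB remain.
Put P17 (175 MB) in memory block 9; 337 MB remain.
9 memory blocks × 512 MB = 4608 MB; used 3253 MB; unused 1355 MB.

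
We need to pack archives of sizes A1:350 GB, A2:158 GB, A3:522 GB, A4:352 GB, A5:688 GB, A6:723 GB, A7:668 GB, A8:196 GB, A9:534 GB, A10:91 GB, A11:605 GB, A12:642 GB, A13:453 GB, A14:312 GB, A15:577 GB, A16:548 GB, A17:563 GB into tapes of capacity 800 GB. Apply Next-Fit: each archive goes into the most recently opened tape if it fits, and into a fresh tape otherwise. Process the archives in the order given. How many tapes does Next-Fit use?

13

A1 (350 GB) → tape 1 (remaining 450 GB)
A2 (158 GB) → tape 1 (remaining 292 GB)
A3 (522 GB) → tape 2 (remaining 278 GB)
A4 (352 GB) → tape 3 (remaining 448 GB)
A5 (688 GB) → tape 4 (remaining 112 GB)
A6 (723 GB) → tape 5 (remaining 77 GB)
A7 (668 GB) → tape 6 (remaining 132 GB)
A8 (196 GB) → tape 7 (remaining 604 GB)
A9 (534 GB) → tape 7 (remaining 70 GB)
A10 (91 GB) → tape 8 (remaining 709 GB)
A11 (605 GB) → tape 8 (remaining 104 GB)
A12 (642 GB) → tape 9 (remaining 158 GB)
A13 (453 GB) → tape 10 (remaining 347 GB)
A14 (312 GB) → tape 10 (remaining 35 GB)
A15 (577 GB) → tape 11 (remaining 223 GB)
A16 (548 GB) → tape 12 (remaining 252 GB)
A17 (563 GB) → tape 13 (remaining 237 GB)
Final tapes: [350,158] [522] [352] [688] [723] [668] [196,534] [91,605] [642] [453,312] [577] [548] [563].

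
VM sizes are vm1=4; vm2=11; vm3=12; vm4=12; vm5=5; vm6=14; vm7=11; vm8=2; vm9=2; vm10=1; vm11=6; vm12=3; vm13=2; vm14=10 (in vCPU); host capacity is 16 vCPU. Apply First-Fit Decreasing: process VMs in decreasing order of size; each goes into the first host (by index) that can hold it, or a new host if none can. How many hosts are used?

Sorted descending: 14, 12, 12, 11, 11, 10, 6, 5, 4, 3, 2, 2, 2, 1.
14 vCPU → host 1 (remaining 2 vCPU)
12 vCPU → host 2 (remaining 4 vCPU)
12 vCPU → host 3 (remaining 4 vCPU)
11 vCPU → host 4 (remaining 5 vCPU)
11 vCPU → host 5 (remaining 5 vCPU)
10 vCPU → host 6 (remaining 6 vCPU)
6 vCPU → host 6 (remaining 0 vCPU)
5 vCPU → host 4 (remaining 0 vCPU)
4 vCPU → host 2 (remaining 0 vCPU)
3 vCPU → host 3 (remaining 1 vCPU)
2 vCPU → host 1 (remaining 0 vCPU)
2 vCPU → host 5 (remaining 3 vCPU)
2 vCPU → host 5 (remaining 1 vCPU)
1 vCPU → host 3 (remaining 0 vCPU)
Final hosts: [14,2] [12,4] [12,3,1] [11,5] [11,2,2] [10,6].

6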